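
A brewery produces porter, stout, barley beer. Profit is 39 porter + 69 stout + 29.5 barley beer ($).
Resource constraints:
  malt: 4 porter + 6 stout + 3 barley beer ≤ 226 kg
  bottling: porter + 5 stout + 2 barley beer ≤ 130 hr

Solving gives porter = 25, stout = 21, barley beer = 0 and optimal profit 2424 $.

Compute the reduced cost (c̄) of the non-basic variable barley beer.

Check each constraint at x*: malt 226/226 (tight); bottling 130/130 (tight).
The binding rows give the dual system: 4·y_malt + 1·y_bottling = 39 and 6·y_malt + 5·y_bottling = 69.
This yields shadow prices y_malt = 9, y_bottling = 3.
Reduced cost of barley beer: c₃ − yᵀa₃ = 29.5 − (9·3 + 3·2) = 29.5 − 33 = -3.5.

-3.5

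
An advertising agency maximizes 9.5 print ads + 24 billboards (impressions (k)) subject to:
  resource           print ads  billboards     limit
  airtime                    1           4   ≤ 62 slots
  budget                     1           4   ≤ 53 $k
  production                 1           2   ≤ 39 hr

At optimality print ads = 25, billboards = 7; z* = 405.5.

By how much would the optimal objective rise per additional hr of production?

7

Check each constraint at x*: airtime 53/62 (slack 9); budget 53/53 (tight); production 39/39 (tight).
By complementary slackness, y = 0 for the non-binding constraint.
Dual feasibility on the basic columns requires 1·y_budget + 1·y_production = 9.5, 4·y_budget + 2·y_production = 24.
This yields shadow prices y_budget = 2.5, y_production = 7.
Shadow price of production = 7.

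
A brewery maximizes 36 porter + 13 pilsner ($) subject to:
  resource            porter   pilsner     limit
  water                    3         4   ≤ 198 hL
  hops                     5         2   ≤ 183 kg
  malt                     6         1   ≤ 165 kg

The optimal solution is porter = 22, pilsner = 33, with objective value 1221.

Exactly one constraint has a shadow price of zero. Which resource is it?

hops

water: 198/198 (binding)
hops: 176/183 (slack 7)
malt: 165/165 (binding)
By complementary slackness, a constraint with positive slack has shadow price 0 → hops.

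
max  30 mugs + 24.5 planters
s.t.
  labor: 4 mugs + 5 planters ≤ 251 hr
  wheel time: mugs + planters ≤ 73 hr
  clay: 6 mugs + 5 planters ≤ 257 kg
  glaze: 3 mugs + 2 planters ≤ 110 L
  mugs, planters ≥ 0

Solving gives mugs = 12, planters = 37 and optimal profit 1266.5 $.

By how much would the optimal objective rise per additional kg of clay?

At the optimum: labor uses 233 of 251 (slack = 18); wheel time uses 49 of 73 (slack = 24); clay uses 257 of 257 (binding); glaze uses 110 of 110 (binding).
Slack constraints have shadow price 0 (complementary slackness).
Dual feasibility on the basic columns requires 6·y_clay + 3·y_glaze = 30, 5·y_clay + 2·y_glaze = 24.5.
Solving: y_clay = 4.5, y_glaze = 1.
Shadow price of clay = 4.5.

4.5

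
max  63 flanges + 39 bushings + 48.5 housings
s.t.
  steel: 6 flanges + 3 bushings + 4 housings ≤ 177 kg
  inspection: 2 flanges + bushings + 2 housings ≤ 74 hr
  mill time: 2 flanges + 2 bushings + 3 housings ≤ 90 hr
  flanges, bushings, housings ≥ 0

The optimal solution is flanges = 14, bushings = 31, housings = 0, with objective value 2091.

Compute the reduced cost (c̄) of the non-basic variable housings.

At the optimum: steel uses 177 of 177 (binding); inspection uses 59 of 74 (slack = 15); mill time uses 90 of 90 (binding).
By complementary slackness, y = 0 for the non-binding constraint.
From A_Bᵀ y = c: 6·y_steel + 2·y_mill time = 63; 3·y_steel + 2·y_mill time = 39.
→ y_steel = 8 and y_mill time = 7.5.
Reduced cost of housings: c₃ − yᵀa₃ = 48.5 − (8·4 + 7.5·3) = 48.5 − 54.5 = -6.

-6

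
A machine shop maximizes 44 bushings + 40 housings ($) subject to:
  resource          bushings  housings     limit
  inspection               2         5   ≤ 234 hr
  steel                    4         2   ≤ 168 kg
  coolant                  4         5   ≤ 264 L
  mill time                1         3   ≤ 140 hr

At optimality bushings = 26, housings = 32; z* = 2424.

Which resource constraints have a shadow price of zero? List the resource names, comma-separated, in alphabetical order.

inspection: 212/234 (slack 22)
steel: 168/168 (binding)
coolant: 264/264 (binding)
mill time: 122/140 (slack 18)
By complementary slackness, a constraint with positive slack has shadow price 0 → inspection, mill time.

inspection, mill time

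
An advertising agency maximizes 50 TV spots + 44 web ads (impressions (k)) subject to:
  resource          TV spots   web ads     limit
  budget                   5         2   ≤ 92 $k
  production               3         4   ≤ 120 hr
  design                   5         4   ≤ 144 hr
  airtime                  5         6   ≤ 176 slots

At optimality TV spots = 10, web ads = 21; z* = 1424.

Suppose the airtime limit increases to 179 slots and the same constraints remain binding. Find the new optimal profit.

1442

At the optimum: budget uses 92 of 92 (binding); production uses 114 of 120 (slack = 6); design uses 134 of 144 (slack = 10); airtime uses 176 of 176 (binding).
Since production, design are not tight, their duals are 0.
Dual feasibility on the basic columns requires 5·y_budget + 5·y_airtime = 50, 2·y_budget + 6·y_airtime = 44.
Solving: y_budget = 4, y_airtime = 6.
Δz = y_airtime·Δb = 6 × (3) = 18, so new z* = 1424 + 18 = 1442.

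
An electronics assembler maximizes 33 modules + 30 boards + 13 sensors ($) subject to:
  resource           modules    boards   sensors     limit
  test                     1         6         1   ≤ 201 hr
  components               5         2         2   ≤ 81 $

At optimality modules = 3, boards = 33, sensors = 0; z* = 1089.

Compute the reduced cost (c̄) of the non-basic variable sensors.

-2

Check each constraint at x*: test 201/201 (tight); components 81/81 (tight).
Dual feasibility on the basic columns requires 1·y_test + 5·y_components = 33, 6·y_test + 2·y_components = 30.
→ y_test = 3 and y_components = 6.
Reduced cost of sensors: c₃ − yᵀa₃ = 13 − (3·1 + 6·2) = 13 − 15 = -2.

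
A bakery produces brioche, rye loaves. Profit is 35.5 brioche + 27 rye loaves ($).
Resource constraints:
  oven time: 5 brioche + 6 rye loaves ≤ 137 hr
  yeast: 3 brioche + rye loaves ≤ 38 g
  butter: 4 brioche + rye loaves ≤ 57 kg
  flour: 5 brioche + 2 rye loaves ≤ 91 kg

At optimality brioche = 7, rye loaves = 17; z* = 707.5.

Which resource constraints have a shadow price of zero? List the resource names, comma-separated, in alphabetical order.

butter, flour

oven time: 137/137 (binding)
yeast: 38/38 (binding)
butter: 45/57 (slack 12)
flour: 69/91 (slack 22)
By complementary slackness, a constraint with positive slack has shadow price 0 → butter, flour.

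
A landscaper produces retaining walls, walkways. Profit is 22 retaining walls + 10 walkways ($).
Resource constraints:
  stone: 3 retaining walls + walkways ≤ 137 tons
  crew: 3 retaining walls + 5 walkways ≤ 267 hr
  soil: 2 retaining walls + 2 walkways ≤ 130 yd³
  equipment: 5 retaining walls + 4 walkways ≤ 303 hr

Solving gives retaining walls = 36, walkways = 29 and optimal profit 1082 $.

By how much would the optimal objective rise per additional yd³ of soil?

2

Check each constraint at x*: stone 137/137 (tight); crew 253/267 (slack 14); soil 130/130 (tight); equipment 296/303 (slack 7).
Slack constraints have shadow price 0 (complementary slackness).
From A_Bᵀ y = c: 3·y_stone + 2·y_soil = 22; 1·y_stone + 2·y_soil = 10.
→ y_stone = 6 and y_soil = 2.
Shadow price of soil = 2.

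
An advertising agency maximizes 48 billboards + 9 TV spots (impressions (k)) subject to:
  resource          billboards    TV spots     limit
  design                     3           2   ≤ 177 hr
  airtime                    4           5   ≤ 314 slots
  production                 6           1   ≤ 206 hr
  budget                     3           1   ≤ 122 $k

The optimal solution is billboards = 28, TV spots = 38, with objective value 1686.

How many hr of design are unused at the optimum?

design used = 3·28 + 2·38 = 160; slack = 177 − 160 = 17.

17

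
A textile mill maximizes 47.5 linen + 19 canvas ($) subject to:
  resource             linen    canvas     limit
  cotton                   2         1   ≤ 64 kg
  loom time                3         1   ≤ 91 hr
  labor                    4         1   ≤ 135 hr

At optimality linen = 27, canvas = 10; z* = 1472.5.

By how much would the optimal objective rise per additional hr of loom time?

9.5

Binding: cotton and loom time. Non-binding: labor (17 unused).
By complementary slackness, y = 0 for the non-binding constraint.
The binding rows give the dual system: 2·y_cotton + 3·y_loom time = 47.5 and 1·y_cotton + 1·y_loom time = 19.
Solving: y_cotton = 9.5, y_loom time = 9.5.
Shadow price of loom time = 9.5.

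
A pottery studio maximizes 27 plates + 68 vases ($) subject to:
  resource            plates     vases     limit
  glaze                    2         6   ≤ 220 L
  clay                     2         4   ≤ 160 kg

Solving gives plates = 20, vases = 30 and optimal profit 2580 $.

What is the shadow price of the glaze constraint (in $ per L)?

7

Check each constraint at x*: glaze 220/220 (tight); clay 160/160 (tight).
From A_Bᵀ y = c: 2·y_glaze + 2·y_clay = 27; 6·y_glaze + 4·y_clay = 68.
This yields shadow prices y_glaze = 7, y_clay = 6.5.
Shadow price of glaze = 7.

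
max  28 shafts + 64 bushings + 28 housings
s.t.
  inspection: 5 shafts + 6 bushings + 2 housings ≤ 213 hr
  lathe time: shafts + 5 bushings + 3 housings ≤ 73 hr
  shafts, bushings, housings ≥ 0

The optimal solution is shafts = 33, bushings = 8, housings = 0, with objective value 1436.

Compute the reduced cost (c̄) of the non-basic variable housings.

-4

Check each constraint at x*: inspection 213/213 (tight); lathe time 73/73 (tight).
From A_Bᵀ y = c: 5·y_inspection + 1·y_lathe time = 28; 6·y_inspection + 5·y_lathe time = 64.
This yields shadow prices y_inspection = 4, y_lathe time = 8.
Reduced cost of housings: c₃ − yᵀa₃ = 28 − (4·2 + 8·3) = 28 − 32 = -4.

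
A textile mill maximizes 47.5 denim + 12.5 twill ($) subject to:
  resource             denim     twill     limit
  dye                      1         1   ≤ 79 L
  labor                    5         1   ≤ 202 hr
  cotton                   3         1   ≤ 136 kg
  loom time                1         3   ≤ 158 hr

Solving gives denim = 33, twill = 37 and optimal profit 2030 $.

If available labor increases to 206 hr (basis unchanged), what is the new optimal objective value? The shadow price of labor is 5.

Δb = 4, so new z* = 2030 + (5)·(4) = 2030 + 20 = 2050.

2050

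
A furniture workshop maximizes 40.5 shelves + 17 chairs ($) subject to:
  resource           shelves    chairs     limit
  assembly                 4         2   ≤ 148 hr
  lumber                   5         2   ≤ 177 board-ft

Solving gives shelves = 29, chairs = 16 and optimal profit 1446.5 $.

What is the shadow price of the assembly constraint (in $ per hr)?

Check each constraint at x*: assembly 148/148 (tight); lumber 177/177 (tight).
The binding rows give the dual system: 4·y_assembly + 5·y_lumber = 40.5 and 2·y_assembly + 2·y_lumber = 17.
This yields shadow prices y_assembly = 2, y_lumber = 6.5.
Shadow price of assembly = 2.

2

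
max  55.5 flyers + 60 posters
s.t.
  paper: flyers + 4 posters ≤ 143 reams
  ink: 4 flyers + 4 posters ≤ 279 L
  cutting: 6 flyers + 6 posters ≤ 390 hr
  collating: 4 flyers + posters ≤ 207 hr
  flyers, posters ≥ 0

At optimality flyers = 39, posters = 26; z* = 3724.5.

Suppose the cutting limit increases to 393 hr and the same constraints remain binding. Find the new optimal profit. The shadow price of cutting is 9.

3751.5

Δb = 3, so new z* = 3724.5 + (9)·(3) = 3724.5 + 27 = 3751.5.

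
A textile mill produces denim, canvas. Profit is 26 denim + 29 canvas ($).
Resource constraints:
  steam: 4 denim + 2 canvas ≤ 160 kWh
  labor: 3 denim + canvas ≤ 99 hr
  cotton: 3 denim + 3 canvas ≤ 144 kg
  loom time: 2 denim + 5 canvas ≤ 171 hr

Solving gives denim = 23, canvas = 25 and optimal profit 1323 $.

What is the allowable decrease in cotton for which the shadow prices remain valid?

41.4

Binding constraints: cotton, loom time. The basis is B = [[3,3],[2,5]] with det 9.
Per unit decrease in cotton, x* moves by d = (-0.5556, 0.2222).
The basis stays optimal until denim reaches 0; allowable decrease = 41.4 kg.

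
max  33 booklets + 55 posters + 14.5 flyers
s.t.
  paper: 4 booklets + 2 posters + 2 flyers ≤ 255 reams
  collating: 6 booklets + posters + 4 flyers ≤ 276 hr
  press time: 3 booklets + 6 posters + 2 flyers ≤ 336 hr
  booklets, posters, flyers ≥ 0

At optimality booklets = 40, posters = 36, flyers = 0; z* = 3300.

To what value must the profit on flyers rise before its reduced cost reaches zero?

22

Check each constraint at x*: paper 232/255 (slack 23); collating 276/276 (tight); press time 336/336 (tight).
Since paper is not tight, its dual is 0.
The binding rows give the dual system: 6·y_collating + 3·y_press time = 33 and 1·y_collating + 6·y_press time = 55.
This yields shadow prices y_collating = 1, y_press time = 9.
flyers enters the basis when its profit ≥ yᵀa₃ = 1·4 + 9·2 = 22.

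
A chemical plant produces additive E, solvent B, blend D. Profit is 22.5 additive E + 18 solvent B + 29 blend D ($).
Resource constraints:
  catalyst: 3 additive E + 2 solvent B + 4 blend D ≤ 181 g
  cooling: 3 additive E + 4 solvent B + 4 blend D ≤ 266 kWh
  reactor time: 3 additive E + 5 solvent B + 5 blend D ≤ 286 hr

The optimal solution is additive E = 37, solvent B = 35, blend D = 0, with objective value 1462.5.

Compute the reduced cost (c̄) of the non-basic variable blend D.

-2

At the optimum: catalyst uses 181 of 181 (binding); cooling uses 251 of 266 (slack = 15); reactor time uses 286 of 286 (binding).
By complementary slackness, y = 0 for the non-binding constraint.
From A_Bᵀ y = c: 3·y_catalyst + 3·y_reactor time = 22.5; 2·y_catalyst + 5·y_reactor time = 18.
This yields shadow prices y_catalyst = 6.5, y_reactor time = 1.
Reduced cost of blend D: c₃ − yᵀa₃ = 29 − (6.5·4 + 1·5) = 29 − 31 = -2.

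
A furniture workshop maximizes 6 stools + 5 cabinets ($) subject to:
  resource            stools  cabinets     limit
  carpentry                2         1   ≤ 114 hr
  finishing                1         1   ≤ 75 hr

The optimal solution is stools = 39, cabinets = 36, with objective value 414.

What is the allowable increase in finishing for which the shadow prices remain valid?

39

Binding constraints: carpentry, finishing. The basis is B = [[2,1],[1,1]] with det 1.
Per unit increase in finishing, x* moves by d = (-1, 2).
The basis stays optimal until stools reaches 0; allowable increase = 39 hr.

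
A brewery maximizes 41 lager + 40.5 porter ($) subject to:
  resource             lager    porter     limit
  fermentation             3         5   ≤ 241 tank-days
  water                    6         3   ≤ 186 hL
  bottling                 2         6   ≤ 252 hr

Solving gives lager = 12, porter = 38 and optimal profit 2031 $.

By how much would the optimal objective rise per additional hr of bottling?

4

Check each constraint at x*: fermentation 226/241 (slack 15); water 186/186 (tight); bottling 252/252 (tight).
Slack constraints have shadow price 0 (complementary slackness).
Dual feasibility on the basic columns requires 6·y_water + 2·y_bottling = 41, 3·y_water + 6·y_bottling = 40.5.
This yields shadow prices y_water = 5.5, y_bottling = 4.
Shadow price of bottling = 4.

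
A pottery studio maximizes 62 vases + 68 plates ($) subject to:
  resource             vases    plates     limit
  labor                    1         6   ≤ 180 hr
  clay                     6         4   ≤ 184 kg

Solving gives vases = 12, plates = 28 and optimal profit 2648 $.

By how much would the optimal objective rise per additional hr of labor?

5

At the optimum: labor uses 180 of 180 (binding); clay uses 184 of 184 (binding).
Dual feasibility on the basic columns requires 1·y_labor + 6·y_clay = 62, 6·y_labor + 4·y_clay = 68.
Solving: y_labor = 5, y_clay = 9.5.
Shadow price of labor = 5.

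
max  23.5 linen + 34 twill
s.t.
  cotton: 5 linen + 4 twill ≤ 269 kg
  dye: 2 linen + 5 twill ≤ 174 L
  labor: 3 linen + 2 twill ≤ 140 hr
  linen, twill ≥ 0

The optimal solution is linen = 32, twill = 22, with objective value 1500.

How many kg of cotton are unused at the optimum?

cotton used = 5·32 + 4·22 = 248; slack = 269 − 248 = 21.

21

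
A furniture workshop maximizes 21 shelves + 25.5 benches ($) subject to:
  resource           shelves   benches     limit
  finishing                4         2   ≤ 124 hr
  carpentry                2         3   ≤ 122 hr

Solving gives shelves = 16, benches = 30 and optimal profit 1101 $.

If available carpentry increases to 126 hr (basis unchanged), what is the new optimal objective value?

1131

Check each constraint at x*: finishing 124/124 (tight); carpentry 122/122 (tight).
Dual feasibility on the basic columns requires 4·y_finishing + 2·y_carpentry = 21, 2·y_finishing + 3·y_carpentry = 25.5.
→ y_finishing = 1.5 and y_carpentry = 7.5.
Δz = y_carpentry·Δb = 7.5 × (4) = 30, so new z* = 1101 + 30 = 1131.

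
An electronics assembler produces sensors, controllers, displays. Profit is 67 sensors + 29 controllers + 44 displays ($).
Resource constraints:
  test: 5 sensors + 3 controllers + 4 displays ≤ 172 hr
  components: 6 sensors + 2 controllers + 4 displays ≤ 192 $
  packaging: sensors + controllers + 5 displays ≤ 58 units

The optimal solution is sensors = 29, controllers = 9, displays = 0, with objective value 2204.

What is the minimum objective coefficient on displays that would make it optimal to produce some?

At the optimum: test uses 172 of 172 (binding); components uses 192 of 192 (binding); packaging uses 38 of 58 (slack = 20).
Slack constraints have shadow price 0 (complementary slackness).
Dual feasibility on the basic columns requires 5·y_test + 6·y_components = 67, 3·y_test + 2·y_components = 29.
This yields shadow prices y_test = 5, y_components = 7.
displays enters the basis when its profit ≥ yᵀa₃ = 5·4 + 7·4 = 48.

48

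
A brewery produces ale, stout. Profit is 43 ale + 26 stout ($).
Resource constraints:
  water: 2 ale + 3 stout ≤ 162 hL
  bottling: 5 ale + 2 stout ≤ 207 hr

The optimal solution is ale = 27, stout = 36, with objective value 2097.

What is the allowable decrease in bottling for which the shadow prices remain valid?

Binding constraints: water, bottling. The basis is B = [[2,3],[5,2]] with det -11.
Per unit decrease in bottling, x* moves by d = (-0.2727, 0.1818).
The basis stays optimal until ale reaches 0; allowable decrease = 99 hr.

99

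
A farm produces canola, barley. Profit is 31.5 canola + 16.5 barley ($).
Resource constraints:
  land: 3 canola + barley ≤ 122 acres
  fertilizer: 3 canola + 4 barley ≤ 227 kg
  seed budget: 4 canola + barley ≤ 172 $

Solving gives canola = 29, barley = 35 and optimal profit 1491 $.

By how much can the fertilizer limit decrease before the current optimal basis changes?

105

Binding constraints: land, fertilizer. The basis is B = [[3,1],[3,4]] with det 9.
Per unit decrease in fertilizer, x* moves by d = (0.1111, -0.3333).
The basis stays optimal until barley reaches 0; allowable decrease = 105 kg.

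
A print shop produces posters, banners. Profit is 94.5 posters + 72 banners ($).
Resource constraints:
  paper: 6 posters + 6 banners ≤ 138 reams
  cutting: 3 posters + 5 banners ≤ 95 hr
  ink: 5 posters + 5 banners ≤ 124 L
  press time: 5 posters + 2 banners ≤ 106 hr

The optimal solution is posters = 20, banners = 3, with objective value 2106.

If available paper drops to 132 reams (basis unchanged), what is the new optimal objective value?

Check each constraint at x*: paper 138/138 (tight); cutting 75/95 (slack 20); ink 115/124 (slack 9); press time 106/106 (tight).
Since cutting, ink are not tight, their duals are 0.
From A_Bᵀ y = c: 6·y_paper + 5·y_press time = 94.5; 6·y_paper + 2·y_press time = 72.
Solving: y_paper = 9.5, y_press time = 7.5.
Δz = y_paper·Δb = 9.5 × (-6) = -57, so new z* = 2106 − 57 = 2049.

2049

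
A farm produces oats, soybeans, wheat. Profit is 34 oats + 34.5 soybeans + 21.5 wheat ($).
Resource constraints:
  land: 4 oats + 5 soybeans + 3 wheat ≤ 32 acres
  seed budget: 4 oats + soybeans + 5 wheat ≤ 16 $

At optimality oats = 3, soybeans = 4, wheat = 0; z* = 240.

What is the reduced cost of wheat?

-8

Both land and seed budget are binding at x*.
The binding rows give the dual system: 4·y_land + 4·y_seed budget = 34 and 5·y_land + 1·y_seed budget = 34.5.
This yields shadow prices y_land = 6.5, y_seed budget = 2.
Reduced cost of wheat: c₃ − yᵀa₃ = 21.5 − (6.5·3 + 2·5) = 21.5 − 29.5 = -8.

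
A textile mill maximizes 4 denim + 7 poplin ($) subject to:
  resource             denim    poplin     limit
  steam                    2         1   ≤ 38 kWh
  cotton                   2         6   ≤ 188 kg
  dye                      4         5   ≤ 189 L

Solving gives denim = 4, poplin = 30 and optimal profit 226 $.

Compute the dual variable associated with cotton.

1

Binding: steam and cotton. Non-binding: dye (23 unused).
Since dye is not tight, its dual is 0.
Dual feasibility on the basic columns requires 2·y_steam + 2·y_cotton = 4, 1·y_steam + 6·y_cotton = 7.
This yields shadow prices y_steam = 1, y_cotton = 1.
Shadow price of cotton = 1.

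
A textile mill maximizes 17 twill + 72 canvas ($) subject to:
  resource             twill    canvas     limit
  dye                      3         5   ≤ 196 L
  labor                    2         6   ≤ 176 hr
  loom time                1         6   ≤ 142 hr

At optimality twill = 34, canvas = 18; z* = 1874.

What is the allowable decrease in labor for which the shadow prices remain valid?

Binding constraints: labor, loom time. The basis is B = [[2,6],[1,6]] with det 6.
Per unit decrease in labor, x* moves by d = (-1, 0.1667).
The basis stays optimal until twill reaches 0; allowable decrease = 34 hr.

34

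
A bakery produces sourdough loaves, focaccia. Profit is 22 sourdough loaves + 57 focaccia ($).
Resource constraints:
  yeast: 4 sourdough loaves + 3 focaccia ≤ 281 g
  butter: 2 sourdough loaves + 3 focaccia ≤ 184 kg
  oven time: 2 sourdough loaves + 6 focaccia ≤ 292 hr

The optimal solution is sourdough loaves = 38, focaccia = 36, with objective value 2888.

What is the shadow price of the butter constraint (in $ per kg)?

3

Binding: butter and oven time. Non-binding: yeast (21 unused).
Slack constraints have shadow price 0 (complementary slackness).
Dual feasibility on the basic columns requires 2·y_butter + 2·y_oven time = 22, 3·y_butter + 6·y_oven time = 57.
This yields shadow prices y_butter = 3, y_oven time = 8.
Shadow price of butter = 3.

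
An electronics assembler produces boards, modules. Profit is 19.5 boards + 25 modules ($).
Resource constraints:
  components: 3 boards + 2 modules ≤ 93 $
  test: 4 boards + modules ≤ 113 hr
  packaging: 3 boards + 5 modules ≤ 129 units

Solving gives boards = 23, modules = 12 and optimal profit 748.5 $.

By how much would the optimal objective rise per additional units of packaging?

At the optimum: components uses 93 of 93 (binding); test uses 104 of 113 (slack = 9); packaging uses 129 of 129 (binding).
Since test is not tight, its dual is 0.
From A_Bᵀ y = c: 3·y_components + 3·y_packaging = 19.5; 2·y_components + 5·y_packaging = 25.
→ y_components = 2.5 and y_packaging = 4.
Shadow price of packaging = 4.

4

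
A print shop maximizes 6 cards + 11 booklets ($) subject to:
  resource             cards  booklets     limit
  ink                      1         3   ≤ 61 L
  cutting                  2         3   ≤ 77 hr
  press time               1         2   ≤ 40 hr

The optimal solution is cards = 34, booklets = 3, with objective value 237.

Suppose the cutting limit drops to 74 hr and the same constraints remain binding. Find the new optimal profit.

Binding: cutting and press time. Non-binding: ink (18 unused).
By complementary slackness, y = 0 for the non-binding constraint.
The binding rows give the dual system: 2·y_cutting + 1·y_press time = 6 and 3·y_cutting + 2·y_press time = 11.
→ y_cutting = 1 and y_press time = 4.
Δz = y_cutting·Δb = 1 × (-3) = -3, so new z* = 237 − 3 = 234.

234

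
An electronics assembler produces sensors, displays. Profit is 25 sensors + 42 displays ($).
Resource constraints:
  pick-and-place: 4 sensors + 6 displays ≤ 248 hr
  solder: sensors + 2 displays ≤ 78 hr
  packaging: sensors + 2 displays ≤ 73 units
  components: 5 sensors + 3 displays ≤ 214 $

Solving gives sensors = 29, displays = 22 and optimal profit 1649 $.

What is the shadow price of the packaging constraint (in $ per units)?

9

At the optimum: pick-and-place uses 248 of 248 (binding); solder uses 73 of 78 (slack = 5); packaging uses 73 of 73 (binding); components uses 211 of 214 (slack = 3).
By complementary slackness, y = 0 for the non-binding constraints.
Dual feasibility on the basic columns requires 4·y_pick-and-place + 1·y_packaging = 25, 6·y_pick-and-place + 2·y_packaging = 42.
Solving: y_pick-and-place = 4, y_packaging = 9.
Shadow price of packaging = 9.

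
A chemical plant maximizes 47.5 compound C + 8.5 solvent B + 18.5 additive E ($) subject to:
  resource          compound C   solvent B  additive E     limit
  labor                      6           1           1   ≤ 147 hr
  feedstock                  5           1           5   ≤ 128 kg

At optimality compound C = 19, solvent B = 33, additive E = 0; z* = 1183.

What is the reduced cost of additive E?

-4

Both labor and feedstock are binding at x*.
The binding rows give the dual system: 6·y_labor + 5·y_feedstock = 47.5 and 1·y_labor + 1·y_feedstock = 8.5.
→ y_labor = 5 and y_feedstock = 3.5.
Reduced cost of additive E: c₃ − yᵀa₃ = 18.5 − (5·1 + 3.5·5) = 18.5 − 22.5 = -4.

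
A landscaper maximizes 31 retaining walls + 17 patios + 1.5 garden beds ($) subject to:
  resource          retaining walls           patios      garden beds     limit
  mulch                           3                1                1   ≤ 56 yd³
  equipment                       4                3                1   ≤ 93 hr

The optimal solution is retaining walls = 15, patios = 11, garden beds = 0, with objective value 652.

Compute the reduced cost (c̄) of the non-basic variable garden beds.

-7.5

Both mulch and equipment are binding at x*.
Dual feasibility on the basic columns requires 3·y_mulch + 4·y_equipment = 31, 1·y_mulch + 3·y_equipment = 17.
→ y_mulch = 5 and y_equipment = 4.
Reduced cost of garden beds: c₃ − yᵀa₃ = 1.5 − (5·1 + 4·1) = 1.5 − 9 = -7.5.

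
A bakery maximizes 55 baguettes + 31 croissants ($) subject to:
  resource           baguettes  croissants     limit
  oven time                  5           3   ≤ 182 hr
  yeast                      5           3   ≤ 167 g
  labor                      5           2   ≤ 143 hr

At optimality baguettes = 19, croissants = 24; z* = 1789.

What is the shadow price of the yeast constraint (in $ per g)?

9

Check each constraint at x*: oven time 167/182 (slack 15); yeast 167/167 (tight); labor 143/143 (tight).
Since oven time is not tight, its dual is 0.
From A_Bᵀ y = c: 5·y_yeast + 5·y_labor = 55; 3·y_yeast + 2·y_labor = 31.
This yields shadow prices y_yeast = 9, y_labor = 2.
Shadow price of yeast = 9.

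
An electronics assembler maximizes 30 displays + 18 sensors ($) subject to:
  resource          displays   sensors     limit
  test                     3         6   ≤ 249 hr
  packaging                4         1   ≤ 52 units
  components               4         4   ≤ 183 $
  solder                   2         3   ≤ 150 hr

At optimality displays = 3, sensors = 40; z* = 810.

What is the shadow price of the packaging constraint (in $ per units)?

At the optimum: test uses 249 of 249 (binding); packaging uses 52 of 52 (binding); components uses 172 of 183 (slack = 11); solder uses 126 of 150 (slack = 24).
By complementary slackness, y = 0 for the non-binding constraints.
Dual feasibility on the basic columns requires 3·y_test + 4·y_packaging = 30, 6·y_test + 1·y_packaging = 18.
→ y_test = 2 and y_packaging = 6.
Shadow price of packaging = 6.

6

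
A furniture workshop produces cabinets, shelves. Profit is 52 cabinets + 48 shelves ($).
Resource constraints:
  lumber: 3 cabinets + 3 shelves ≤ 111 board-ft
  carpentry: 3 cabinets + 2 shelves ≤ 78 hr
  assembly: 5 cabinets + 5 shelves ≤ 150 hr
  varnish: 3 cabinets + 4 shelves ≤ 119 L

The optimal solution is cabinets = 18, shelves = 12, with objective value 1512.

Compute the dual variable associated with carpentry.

Binding: carpentry and assembly. Non-binding: lumber (21 unused), varnish (17 unused).
Since lumber, varnish are not tight, their duals are 0.
Dual feasibility on the basic columns requires 3·y_carpentry + 5·y_assembly = 52, 2·y_carpentry + 5·y_assembly = 48.
Solving: y_carpentry = 4, y_assembly = 8.
Shadow price of carpentry = 4.

4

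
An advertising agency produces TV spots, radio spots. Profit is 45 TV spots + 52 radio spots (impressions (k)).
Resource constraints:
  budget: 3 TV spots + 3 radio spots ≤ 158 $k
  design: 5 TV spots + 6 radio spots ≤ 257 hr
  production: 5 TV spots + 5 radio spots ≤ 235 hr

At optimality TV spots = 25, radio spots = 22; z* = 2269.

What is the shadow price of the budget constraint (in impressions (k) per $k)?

Check each constraint at x*: budget 141/158 (slack 17); design 257/257 (tight); production 235/235 (tight).
By complementary slackness, y = 0 for the non-binding constraint.
Dual feasibility on the basic columns requires 5·y_design + 5·y_production = 45, 6·y_design + 5·y_production = 52.
→ y_design = 7 and y_production = 2.
Shadow price of budget = 0.

0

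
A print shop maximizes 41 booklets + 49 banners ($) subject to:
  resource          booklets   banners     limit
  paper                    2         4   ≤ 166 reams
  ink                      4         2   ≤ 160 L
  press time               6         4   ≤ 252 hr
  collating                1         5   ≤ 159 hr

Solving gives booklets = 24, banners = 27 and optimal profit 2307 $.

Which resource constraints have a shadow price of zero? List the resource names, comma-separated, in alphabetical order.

paper: 156/166 (slack 10)
ink: 150/160 (slack 10)
press time: 252/252 (binding)
collating: 159/159 (binding)
By complementary slackness, a constraint with positive slack has shadow price 0 → ink, paper.

ink, paper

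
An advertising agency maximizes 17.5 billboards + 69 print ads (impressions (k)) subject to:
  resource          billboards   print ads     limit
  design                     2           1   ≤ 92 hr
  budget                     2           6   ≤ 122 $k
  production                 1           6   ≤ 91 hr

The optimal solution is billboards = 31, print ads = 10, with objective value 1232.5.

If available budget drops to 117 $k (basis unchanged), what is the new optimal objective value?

1202.5

Binding: budget and production. Non-binding: design (20 unused).
Slack constraints have shadow price 0 (complementary slackness).
The binding rows give the dual system: 2·y_budget + 1·y_production = 17.5 and 6·y_budget + 6·y_production = 69.
→ y_budget = 6 and y_production = 5.5.
Δz = y_budget·Δb = 6 × (-5) = -30, so new z* = 1232.5 − 30 = 1202.5.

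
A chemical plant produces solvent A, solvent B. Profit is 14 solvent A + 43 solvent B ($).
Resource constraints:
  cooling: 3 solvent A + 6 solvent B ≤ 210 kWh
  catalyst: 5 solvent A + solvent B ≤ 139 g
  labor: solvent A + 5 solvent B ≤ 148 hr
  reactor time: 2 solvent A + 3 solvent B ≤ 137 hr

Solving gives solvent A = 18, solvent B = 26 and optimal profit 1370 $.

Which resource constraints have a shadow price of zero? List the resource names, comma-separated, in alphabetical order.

catalyst, reactor time

cooling: 210/210 (binding)
catalyst: 116/139 (slack 23)
labor: 148/148 (binding)
reactor time: 114/137 (slack 23)
By complementary slackness, a constraint with positive slack has shadow price 0 → catalyst, reactor time.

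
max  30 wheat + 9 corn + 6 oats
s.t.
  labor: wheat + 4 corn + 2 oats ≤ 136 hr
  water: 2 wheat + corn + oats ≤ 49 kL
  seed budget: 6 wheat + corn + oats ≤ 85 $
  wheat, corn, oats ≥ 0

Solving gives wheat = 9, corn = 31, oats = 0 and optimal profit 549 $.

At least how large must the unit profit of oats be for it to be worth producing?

9

Binding: water and seed budget. Non-binding: labor (3 unused).
Since labor is not tight, its dual is 0.
From A_Bᵀ y = c: 2·y_water + 6·y_seed budget = 30; 1·y_water + 1·y_seed budget = 9.
→ y_water = 6 and y_seed budget = 3.
oats enters the basis when its profit ≥ yᵀa₃ = 6·1 + 3·1 = 9.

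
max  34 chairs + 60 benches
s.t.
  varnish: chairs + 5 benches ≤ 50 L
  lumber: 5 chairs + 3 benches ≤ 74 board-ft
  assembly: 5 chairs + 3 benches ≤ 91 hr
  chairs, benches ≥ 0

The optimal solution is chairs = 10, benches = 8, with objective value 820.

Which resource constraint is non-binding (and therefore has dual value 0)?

assembly

varnish: 50/50 (binding)
lumber: 74/74 (binding)
assembly: 74/91 (slack 17)
By complementary slackness, a constraint with positive slack has shadow price 0 → assembly.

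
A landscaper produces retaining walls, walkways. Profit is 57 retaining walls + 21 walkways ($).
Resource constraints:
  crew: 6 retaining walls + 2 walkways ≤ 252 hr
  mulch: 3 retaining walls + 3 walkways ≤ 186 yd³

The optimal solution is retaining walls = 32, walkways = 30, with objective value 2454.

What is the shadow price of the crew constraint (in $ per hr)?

Both crew and mulch are binding at x*.
The binding rows give the dual system: 6·y_crew + 3·y_mulch = 57 and 2·y_crew + 3·y_mulch = 21.
→ y_crew = 9 and y_mulch = 1.
Shadow price of crew = 9.

9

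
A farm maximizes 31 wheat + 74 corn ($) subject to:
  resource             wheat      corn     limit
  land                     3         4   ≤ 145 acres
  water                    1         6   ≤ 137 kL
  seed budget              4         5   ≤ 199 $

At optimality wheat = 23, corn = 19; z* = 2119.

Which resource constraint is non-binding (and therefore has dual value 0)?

seed budget

land: 145/145 (binding)
water: 137/137 (binding)
seed budget: 187/199 (slack 12)
By complementary slackness, a constraint with positive slack has shadow price 0 → seed budget.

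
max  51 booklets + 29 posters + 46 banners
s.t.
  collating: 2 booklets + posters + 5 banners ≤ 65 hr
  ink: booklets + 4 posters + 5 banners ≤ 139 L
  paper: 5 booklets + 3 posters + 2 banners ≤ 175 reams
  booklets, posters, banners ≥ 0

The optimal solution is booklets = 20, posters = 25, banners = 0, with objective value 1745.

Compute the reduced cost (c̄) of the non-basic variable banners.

-8

At the optimum: collating uses 65 of 65 (binding); ink uses 120 of 139 (slack = 19); paper uses 175 of 175 (binding).
By complementary slackness, y = 0 for the non-binding constraint.
Dual feasibility on the basic columns requires 2·y_collating + 5·y_paper = 51, 1·y_collating + 3·y_paper = 29.
Solving: y_collating = 8, y_paper = 7.
Reduced cost of banners: c₃ − yᵀa₃ = 46 − (8·5 + 7·2) = 46 − 54 = -8.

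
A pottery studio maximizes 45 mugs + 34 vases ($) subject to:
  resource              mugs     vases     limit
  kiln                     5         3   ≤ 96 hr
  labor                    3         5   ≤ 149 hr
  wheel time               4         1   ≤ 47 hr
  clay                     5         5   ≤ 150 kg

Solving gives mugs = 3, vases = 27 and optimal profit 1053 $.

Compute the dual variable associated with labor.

0

At the optimum: kiln uses 96 of 96 (binding); labor uses 144 of 149 (slack = 5); wheel time uses 39 of 47 (slack = 8); clay uses 150 of 150 (binding).
By complementary slackness, y = 0 for the non-binding constraints.
The binding rows give the dual system: 5·y_kiln + 5·y_clay = 45 and 3·y_kiln + 5·y_clay = 34.
This yields shadow prices y_kiln = 5.5, y_clay = 3.5.
Shadow price of labor = 0.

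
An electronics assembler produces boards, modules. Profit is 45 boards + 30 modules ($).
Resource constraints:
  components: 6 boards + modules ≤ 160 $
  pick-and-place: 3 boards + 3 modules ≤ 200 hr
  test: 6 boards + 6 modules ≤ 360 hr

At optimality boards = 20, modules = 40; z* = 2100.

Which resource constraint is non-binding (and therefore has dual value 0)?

components: 160/160 (binding)
pick-and-place: 180/200 (slack 20)
test: 360/360 (binding)
By complementary slackness, a constraint with positive slack has shadow price 0 → pick-and-place.

pick-and-place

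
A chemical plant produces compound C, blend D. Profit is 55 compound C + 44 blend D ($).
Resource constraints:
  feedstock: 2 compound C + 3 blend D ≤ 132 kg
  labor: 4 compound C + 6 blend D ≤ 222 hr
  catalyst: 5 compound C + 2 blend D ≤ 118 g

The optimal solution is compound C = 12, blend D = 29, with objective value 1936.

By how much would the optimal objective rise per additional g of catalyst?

7

At the optimum: feedstock uses 111 of 132 (slack = 21); labor uses 222 of 222 (binding); catalyst uses 118 of 118 (binding).
By complementary slackness, y = 0 for the non-binding constraint.
Dual feasibility on the basic columns requires 4·y_labor + 5·y_catalyst = 55, 6·y_labor + 2·y_catalyst = 44.
→ y_labor = 5 and y_catalyst = 7.
Shadow price of catalyst = 7.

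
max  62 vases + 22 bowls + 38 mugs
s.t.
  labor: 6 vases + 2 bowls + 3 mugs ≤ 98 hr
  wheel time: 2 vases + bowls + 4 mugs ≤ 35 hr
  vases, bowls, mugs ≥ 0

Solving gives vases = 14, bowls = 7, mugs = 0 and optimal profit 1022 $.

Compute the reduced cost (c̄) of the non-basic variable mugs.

-5

At the optimum: labor uses 98 of 98 (binding); wheel time uses 35 of 35 (binding).
From A_Bᵀ y = c: 6·y_labor + 2·y_wheel time = 62; 2·y_labor + 1·y_wheel time = 22.
Solving: y_labor = 9, y_wheel time = 4.
Reduced cost of mugs: c₃ − yᵀa₃ = 38 − (9·3 + 4·4) = 38 − 43 = -5.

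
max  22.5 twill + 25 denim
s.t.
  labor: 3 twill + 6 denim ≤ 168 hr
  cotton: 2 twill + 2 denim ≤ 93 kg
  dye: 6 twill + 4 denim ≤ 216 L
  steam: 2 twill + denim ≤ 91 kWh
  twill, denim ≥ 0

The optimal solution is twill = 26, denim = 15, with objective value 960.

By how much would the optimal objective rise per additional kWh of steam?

Binding: labor and dye. Non-binding: cotton (11 unused), steam (24 unused).
By complementary slackness, y = 0 for the non-binding constraints.
Dual feasibility on the basic columns requires 3·y_labor + 6·y_dye = 22.5, 6·y_labor + 4·y_dye = 25.
Solving: y_labor = 2.5, y_dye = 2.5.
Shadow price of steam = 0.

0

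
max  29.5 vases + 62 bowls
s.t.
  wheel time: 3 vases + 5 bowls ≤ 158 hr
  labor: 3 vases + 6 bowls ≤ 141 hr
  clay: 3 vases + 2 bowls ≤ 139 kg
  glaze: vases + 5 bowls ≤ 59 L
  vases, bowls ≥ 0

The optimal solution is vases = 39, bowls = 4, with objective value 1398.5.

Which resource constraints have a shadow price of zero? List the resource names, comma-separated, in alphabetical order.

clay, wheel time

wheel time: 137/158 (slack 21)
labor: 141/141 (binding)
clay: 125/139 (slack 14)
glaze: 59/59 (binding)
By complementary slackness, a constraint with positive slack has shadow price 0 → clay, wheel time.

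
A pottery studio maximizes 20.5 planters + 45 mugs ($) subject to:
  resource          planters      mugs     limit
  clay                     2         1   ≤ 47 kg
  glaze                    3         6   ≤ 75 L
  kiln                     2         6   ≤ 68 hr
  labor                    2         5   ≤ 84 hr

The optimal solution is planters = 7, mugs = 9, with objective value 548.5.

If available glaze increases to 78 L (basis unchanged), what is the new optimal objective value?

Binding: glaze and kiln. Non-binding: clay (24 unused), labor (25 unused).
Since clay, labor are not tight, their duals are 0.
From A_Bᵀ y = c: 3·y_glaze + 2·y_kiln = 20.5; 6·y_glaze + 6·y_kiln = 45.
→ y_glaze = 5.5 and y_kiln = 2.
Δz = y_glaze·Δb = 5.5 × (3) = 16.5, so new z* = 548.5 + 16.5 = 565.

565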